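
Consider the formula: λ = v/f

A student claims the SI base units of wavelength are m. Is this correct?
Units of each symbol in λ = v/f:
  v (wave speed): m/s
  f (frequency): 1/s  → in the denominator, contributes s

Multiplying the contributions: [m/s] · [s]
Adding exponents of each base unit: m: 1
SI base units of wavelength: m

The claimed units m match the derived units, so the claim is correct.

Answer: Yes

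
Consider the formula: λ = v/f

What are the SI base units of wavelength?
Units of each symbol in λ = v/f:
  v (wave speed): m/s
  f (frequency): 1/s  → in the denominator, contributes s

Multiplying the contributions: [m/s] · [s]
Adding exponents of each base unit: m: 1
SI base units of wavelength: m

Answer: m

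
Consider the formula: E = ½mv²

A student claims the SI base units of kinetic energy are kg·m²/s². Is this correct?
Units of each symbol in E = ½mv²:
  m (mass): kg
  v (speed): m/s  → to the power 2, contributes m²/s²
  The factor ½ is dimensionless.

Multiplying the contributions: [kg] · [m²/s²]
Adding exponents of each base unit: kg: 1, m: 2, s: -2
SI base units of kinetic energy: kg·m²/s²

The claimed units kg·m²/s² match the derived units, so the claim is correct.

Answer: Yes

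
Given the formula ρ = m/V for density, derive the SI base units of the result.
Units of each symbol in ρ = m/V:
  m (mass): kg
  V (volume): m³  → in the denominator, contributes 1/m³

Multiplying the contributions: [kg] · [1/m³]
Adding exponents of each base unit: kg: 1, m: -3
SI base units of density: kg/m³

Answer: kg/m³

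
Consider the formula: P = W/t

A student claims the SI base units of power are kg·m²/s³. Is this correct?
Units of each symbol in P = W/t:
  W (work): kg·m²/s²
  t (time): s  → in the denominator, contributes 1/s

Multiplying the contributions: [kg·m²/s²] · [1/s]
Adding exponents of each base unit: kg: 1, m: 2, s: -3
SI base units of power: kg·m²/s³

The claimed units kg·m²/s³ match the derived units, so the claim is correct.

Answer: Yes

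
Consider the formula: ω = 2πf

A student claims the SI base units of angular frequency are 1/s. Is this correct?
Units of each symbol in ω = 2πf:
  f (frequency): 1/s
  The factor 2π is dimensionless.

Multiplying the contributions: [1/s]
Adding exponents of each base unit: s: -1
SI base units of angular frequency: 1/s

The claimed units 1/s match the derived units, so the claim is correct.

Answer: Yes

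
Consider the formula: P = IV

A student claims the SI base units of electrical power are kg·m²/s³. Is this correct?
Units of each symbol in P = IV:
  I (current): A
  V (voltage, in volts): kg·m²/(s³·A)

Multiplying the contributions: [A] · [kg·m²/(s³·A)]
Adding exponents of each base unit: kg: 1, m: 2, s: -3
SI base units of electrical power: kg·m²/s³

The claimed units kg·m²/s³ match the derived units, so the claim is correct.

Answer: Yes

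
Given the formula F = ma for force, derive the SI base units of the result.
Units of each symbol in F = ma:
  m (mass): kg
  a (acceleration): m/s²

Multiplying the contributions: [kg] · [m/s²]
Adding exponents of each base unit: kg: 1, m: 1, s: -2
SI base units of force: kg·m/s²

Answer: kg·m/s²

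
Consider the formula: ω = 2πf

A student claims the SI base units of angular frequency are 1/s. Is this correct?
Units of each symbol in ω = 2πf:
  f (frequency): 1/s
  The factor 2π is dimensionless.

Multiplying the contributions: [1/s]
Adding exponents of each base unit: s: -1
SI base units of angular frequency: 1/s

The claimed units 1/s match the derived units, so the claim is correct.

Answer: Yes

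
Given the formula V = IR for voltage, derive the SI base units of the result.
Units of each symbol in V = IR:
  I (current): A
  R (resistance, in ohms): kg·m²/(s³·A²)

Multiplying the contributions: [A] · [kg·m²/(s³·A²)]
Adding exponents of each base unit: kg: 1, m: 2, s: -3, A: -1
SI base units of voltage: kg·m²/(s³·A)

Answer: kg·m²/(s³·A)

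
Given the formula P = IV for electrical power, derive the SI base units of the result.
Units of each symbol in P = IV:
  I (current): A
  V (voltage, in volts): kg·m²/(s³·A)

Multiplying the contributions: [A] · [kg·m²/(s³·A)]
Adding exponents of each base unit: kg: 1, m: 2, s: -3
SI base units of electrical power: kg·m²/s³

Answer: kg·m²/s³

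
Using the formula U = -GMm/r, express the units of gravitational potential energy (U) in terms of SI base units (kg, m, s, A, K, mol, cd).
Units of each symbol in U = -GMm/r:
  G (gravitational constant): m³/(kg·s²)
  M (mass): kg
  m (mass): kg
  r (distance): m  → in the denominator, contributes 1/m
  The minus sign does not affect the units.

Multiplying the contributions: [m³/(kg·s²)] · [kg] · [kg] · [1/m]
Adding exponents of each base unit: kg: 1, m: 2, s: -2
SI base units of gravitational potential energy: kg·m²/s²

Answer: kg·m²/s²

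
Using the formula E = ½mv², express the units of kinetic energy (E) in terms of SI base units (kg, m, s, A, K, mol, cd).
Units of each symbol in E = ½mv²:
  m (mass): kg
  v (speed): m/s  → to the power 2, contributes m²/s²
  The factor ½ is dimensionless.

Multiplying the contributions: [kg] · [m²/s²]
Adding exponents of each base unit: kg: 1, m: 2, s: -2
SI base units of kinetic energy: kg·m²/s²

Answer: kg·m²/s²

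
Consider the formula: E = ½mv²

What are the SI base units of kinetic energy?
Units of each symbol in E = ½mv²:
  m (mass): kg
  v (speed): m/s  → to the power 2, contributes m²/s²
  The factor ½ is dimensionless.

Multiplying the contributions: [kg] · [m²/s²]
Adding exponents of each base unit: kg: 1, m: 2, s: -2
SI base units of kinetic energy: kg·m²/s²

Answer: kg·m²/s²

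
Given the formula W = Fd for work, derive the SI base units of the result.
Units of each symbol in W = Fd:
  F (force): kg·m/s²
  d (displacement): m

Multiplying the contributions: [kg·m/s²] · [m]
Adding exponents of each base unit: kg: 1, m: 2, s: -2
SI base units of work: kg·m²/s²

Answer: kg·m²/s²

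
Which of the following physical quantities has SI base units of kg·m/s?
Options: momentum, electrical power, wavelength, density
Checking the SI base units of each option:
  momentum (p = mv): kg·m/s  ✓ matches
  electrical power (P = IV): kg·m²/s³  ✗
  wavelength (λ = v/f): m  ✗
  density (ρ = m/V): kg/m³  ✗

Only momentum has units kg·m/s.

Answer: momentum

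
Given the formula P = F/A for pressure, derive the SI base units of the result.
Units of each symbol in P = F/A:
  F (force): kg·m/s²
  A (area): m²  → in the denominator, contributes 1/m²

Multiplying the contributions: [kg·m/s²] · [1/m²]
Adding exponents of each base unit: kg: 1, m: -1, s: -2
SI base units of pressure: kg/(m·s²)

Answer: kg/(m·s²)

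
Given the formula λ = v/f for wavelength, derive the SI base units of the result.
Units of each symbol in λ = v/f:
  v (wave speed): m/s
  f (frequency): 1/s  → in the denominator, contributes s

Multiplying the contributions: [m/s] · [s]
Adding exponents of each base unit: m: 1
SI base units of wavelength: m

Answer: m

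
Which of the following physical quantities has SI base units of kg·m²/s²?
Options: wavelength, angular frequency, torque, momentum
Checking the SI base units of each option:
  wavelength (λ = v/f): m  ✗
  angular frequency (ω = 2πf): 1/s  ✗
  torque (τ = Fr): kg·m²/s²  ✓ matches
  momentum (p = mv): kg·m/s  ✗

Only torque has units kg·m²/s².

Answer: torque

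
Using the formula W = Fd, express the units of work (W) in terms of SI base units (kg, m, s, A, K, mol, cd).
Units of each symbol in W = Fd:
  F (force): kg·m/s²
  d (displacement): m

Multiplying the contributions: [kg·m/s²] · [m]
Adding exponents of each base unit: kg: 1, m: 2, s: -2
SI base units of work: kg·m²/s²

Answer: kg·m²/s²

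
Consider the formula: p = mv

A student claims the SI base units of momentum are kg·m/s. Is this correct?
Units of each symbol in p = mv:
  m (mass): kg
  v (velocity): m/s

Multiplying the contributions: [kg] · [m/s]
Adding exponents of each base unit: kg: 1, m: 1, s: -1
SI base units of momentum: kg·m/s

The claimed units kg·m/s match the derived units, so the claim is correct.

Answer: Yes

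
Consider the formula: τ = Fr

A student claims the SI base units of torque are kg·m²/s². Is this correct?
Units of each symbol in τ = Fr:
  F (force): kg·m/s²
  r (lever arm): m

Multiplying the contributions: [kg·m/s²] · [m]
Adding exponents of each base unit: kg: 1, m: 2, s: -2
SI base units of torque: kg·m²/s²

The claimed units kg·m²/s² match the derived units, so the claim is correct.

Answer: Yes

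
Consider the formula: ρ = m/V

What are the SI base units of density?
Units of each symbol in ρ = m/V:
  m (mass): kg
  V (volume): m³  → in the denominator, contributes 1/m³

Multiplying the contributions: [kg] · [1/m³]
Adding exponents of each base unit: kg: 1, m: -3
SI base units of density: kg/m³

Answer: kg/m³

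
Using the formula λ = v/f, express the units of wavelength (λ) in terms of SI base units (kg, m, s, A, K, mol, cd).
Units of each symbol in λ = v/f:
  v (wave speed): m/s
  f (frequency): 1/s  → in the denominator, contributes s

Multiplying the contributions: [m/s] · [s]
Adding exponents of each base unit: m: 1
SI base units of wavelength: m

Answer: m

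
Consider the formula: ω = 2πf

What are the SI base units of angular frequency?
Units of each symbol in ω = 2πf:
  f (frequency): 1/s
  The factor 2π is dimensionless.

Multiplying the contributions: [1/s]
Adding exponents of each base unit: s: -1
SI base units of angular frequency: 1/s

Answer: 1/s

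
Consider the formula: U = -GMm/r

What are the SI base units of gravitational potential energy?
Units of each symbol in U = -GMm/r:
  G (gravitational constant): m³/(kg·s²)
  M (mass): kg
  m (mass): kg
  r (distance): m  → in the denominator, contributes 1/m
  The minus sign does not affect the units.

Multiplying the contributions: [m³/(kg·s²)] · [kg] · [kg] · [1/m]
Adding exponents of each base unit: kg: 1, m: 2, s: -2
SI base units of gravitational potential energy: kg·m²/s²

Answer: kg·m²/s²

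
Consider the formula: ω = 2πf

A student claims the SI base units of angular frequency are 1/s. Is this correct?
Units of each symbol in ω = 2πf:
  f (frequency): 1/s
  The factor 2π is dimensionless.

Multiplying the contributions: [1/s]
Adding exponents of each base unit: s: -1
SI base units of angular frequency: 1/s

The claimed units 1/s match the derived units, so the claim is correct.

Answer: Yes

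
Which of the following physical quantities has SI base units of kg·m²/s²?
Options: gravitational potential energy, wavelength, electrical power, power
Checking the SI base units of each option:
  gravitational potential energy (U = -GMm/r): kg·m²/s²  ✓ matches
  wavelength (λ = v/f): m  ✗
  electrical power (P = IV): kg·m²/s³  ✗
  power (P = W/t): kg·m²/s³  ✗

Only gravitational potential energy has units kg·m²/s².

Answer: gravitational potential energy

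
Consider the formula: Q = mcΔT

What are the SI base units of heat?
Units of each symbol in Q = mcΔT:
  m (mass): kg
  c (specific heat capacity, in J/(kg·K)): m²/(s²·K)
  ΔT (temperature change): K

Multiplying the contributions: [kg] · [m²/(s²·K)] · [K]
Adding exponents of each base unit: kg: 1, m: 2, s: -2
SI base units of heat: kg·m²/s²

Answer: kg·m²/s²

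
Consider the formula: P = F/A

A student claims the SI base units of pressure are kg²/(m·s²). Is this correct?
Units of each symbol in P = F/A:
  F (force): kg·m/s²
  A (area): m²  → in the denominator, contributes 1/m²

Multiplying the contributions: [kg·m/s²] · [1/m²]
Adding exponents of each base unit: kg: 1, m: -1, s: -2
SI base units of pressure: kg/(m·s²)

The claimed units kg²/(m·s²) (exponents kg: 2, m: -1, s: -2) do not match the derived units kg/(m·s²) (exponents kg: 1, m: -1, s: -2), so the claim is incorrect.

Answer: No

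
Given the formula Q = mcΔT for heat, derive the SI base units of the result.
Units of each symbol in Q = mcΔT:
  m (mass): kg
  c (specific heat capacity, in J/(kg·K)): m²/(s²·K)
  ΔT (temperature change): K

Multiplying the contributions: [kg] · [m²/(s²·K)] · [K]
Adding exponents of each base unit: kg: 1, m: 2, s: -2
SI base units of heat: kg·m²/s²

Answer: kg·m²/s²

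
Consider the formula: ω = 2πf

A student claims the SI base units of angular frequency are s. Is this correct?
Units of each symbol in ω = 2πf:
  f (frequency): 1/s
  The factor 2π is dimensionless.

Multiplying the contributions: [1/s]
Adding exponents of each base unit: s: -1
SI base units of angular frequency: 1/s

The claimed units s (exponents s: 1) do not match the derived units 1/s (exponents s: -1), so the claim is incorrect.

Answer: No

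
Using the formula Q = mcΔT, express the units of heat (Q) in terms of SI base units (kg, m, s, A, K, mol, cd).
Units of each symbol in Q = mcΔT:
  m (mass): kg
  c (specific heat capacity, in J/(kg·K)): m²/(s²·K)
  ΔT (temperature change): K

Multiplying the contributions: [kg] · [m²/(s²·K)] · [K]
Adding exponents of each base unit: kg: 1, m: 2, s: -2
SI base units of heat: kg·m²/s²

Answer: kg·m²/s²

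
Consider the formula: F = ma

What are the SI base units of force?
Units of each symbol in F = ma:
  m (mass): kg
  a (acceleration): m/s²

Multiplying the contributions: [kg] · [m/s²]
Adding exponents of each base unit: kg: 1, m: 1, s: -2
SI base units of force: kg·m/s²

Answer: kg·m/s²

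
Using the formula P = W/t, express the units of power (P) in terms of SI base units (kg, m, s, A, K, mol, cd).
Units of each symbol in P = W/t:
  W (work): kg·m²/s²
  t (time): s  → in the denominator, contributes 1/s

Multiplying the contributions: [kg·m²/s²] · [1/s]
Adding exponents of each base unit: kg: 1, m: 2, s: -3
SI base units of power: kg·m²/s³

Answer: kg·m²/s³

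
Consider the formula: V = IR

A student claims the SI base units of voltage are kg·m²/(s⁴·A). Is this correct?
Units of each symbol in V = IR:
  I (current): A
  R (resistance, in ohms): kg·m²/(s³·A²)

Multiplying the contributions: [A] · [kg·m²/(s³·A²)]
Adding exponents of each base unit: kg: 1, m: 2, s: -3, A: -1
SI base units of voltage: kg·m²/(s³·A)

The claimed units kg·m²/(s⁴·A) (exponents kg: 1, m: 2, s: -4, A: -1) do not match the derived units kg·m²/(s³·A) (exponents kg: 1, m: 2, s: -3, A: -1), so the claim is incorrect.

Answer: No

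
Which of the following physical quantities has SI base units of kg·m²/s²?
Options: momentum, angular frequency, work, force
Checking the SI base units of each option:
  momentum (p = mv): kg·m/s  ✗
  angular frequency (ω = 2πf): 1/s  ✗
  work (W = Fd): kg·m²/s²  ✓ matches
  force (F = ma): kg·m/s²  ✗

Only work has units kg·m²/s².

Answer: work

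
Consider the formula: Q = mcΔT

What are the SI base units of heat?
Units of each symbol in Q = mcΔT:
  m (mass): kg
  c (specific heat capacity, in J/(kg·K)): m²/(s²·K)
  ΔT (temperature change): K

Multiplying the contributions: [kg] · [m²/(s²·K)] · [K]
Adding exponents of each base unit: kg: 1, m: 2, s: -2
SI base units of heat: kg·m²/s²

Answer: kg·m²/s²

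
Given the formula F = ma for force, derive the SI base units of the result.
Units of each symbol in F = ma:
  m (mass): kg
  a (acceleration): m/s²

Multiplying the contributions: [kg] · [m/s²]
Adding exponents of each base unit: kg: 1, m: 1, s: -2
SI base units of force: kg·m/s²

Answer: kg·m/s²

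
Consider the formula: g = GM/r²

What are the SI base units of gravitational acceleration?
Units of each symbol in g = GM/r²:
  G (gravitational constant): m³/(kg·s²)
  M (mass): kg
  r (distance): m  → to the power 2 in the denominator, contributes 1/m²

Multiplying the contributions: [m³/(kg·s²)] · [kg] · [1/m²]
Adding exponents of each base unit: m: 1, s: -2
SI base units of gravitational acceleration: m/s²

Answer: m/s²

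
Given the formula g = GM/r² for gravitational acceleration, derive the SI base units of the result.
Units of each symbol in g = GM/r²:
  G (gravitational constant): m³/(kg·s²)
  M (mass): kg
  r (distance): m  → to the power 2 in the denominator, contributes 1/m²

Multiplying the contributions: [m³/(kg·s²)] · [kg] · [1/m²]
Adding exponents of each base unit: m: 1, s: -2
SI base units of gravitational acceleration: m/s²

Answer: m/s²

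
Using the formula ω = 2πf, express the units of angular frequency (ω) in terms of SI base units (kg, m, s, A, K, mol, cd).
Units of each symbol in ω = 2πf:
  f (frequency): 1/s
  The factor 2π is dimensionless.

Multiplying the contributions: [1/s]
Adding exponents of each base unit: s: -1
SI base units of angular frequency: 1/s

Answer: 1/s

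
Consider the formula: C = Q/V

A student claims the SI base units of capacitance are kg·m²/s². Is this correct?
Units of each symbol in C = Q/V:
  Q (charge, in coulombs): s·A
  V (voltage, in volts): kg·m²/(s³·A)  → in the denominator, contributes s³·A/(kg·m²)

Multiplying the contributions: [s·A] · [s³·A/(kg·m²)]
Adding exponents of each base unit: kg: -1, m: -2, s: 4, A: 2
SI base units of capacitance: s⁴·A²/(kg·m²)

The claimed units kg·m²/s² (exponents kg: 1, m: 2, s: -2) do not match the derived units s⁴·A²/(kg·m²) (exponents kg: -1, m: -2, s: 4, A: 2), so the claim is incorrect.

Answer: No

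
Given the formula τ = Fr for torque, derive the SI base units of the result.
Units of each symbol in τ = Fr:
  F (force): kg·m/s²
  r (lever arm): m

Multiplying the contributions: [kg·m/s²] · [m]
Adding exponents of each base unit: kg: 1, m: 2, s: -2
SI base units of torque: kg·m²/s²

Answer: kg·m²/s²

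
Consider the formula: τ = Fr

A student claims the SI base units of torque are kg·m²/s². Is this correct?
Units of each symbol in τ = Fr:
  F (force): kg·m/s²
  r (lever arm): m

Multiplying the contributions: [kg·m/s²] · [m]
Adding exponents of each base unit: kg: 1, m: 2, s: -2
SI base units of torque: kg·m²/s²

The claimed units kg·m²/s² match the derived units, so the claim is correct.

Answer: Yes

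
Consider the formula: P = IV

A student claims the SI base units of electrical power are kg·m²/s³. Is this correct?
Units of each symbol in P = IV:
  I (current): A
  V (voltage, in volts): kg·m²/(s³·A)

Multiplying the contributions: [A] · [kg·m²/(s³·A)]
Adding exponents of each base unit: kg: 1, m: 2, s: -3
SI base units of electrical power: kg·m²/s³

The claimed units kg·m²/s³ match the derived units, so the claim is correct.

Answer: Yes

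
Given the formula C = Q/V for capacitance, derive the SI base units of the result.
Units of each symbol in C = Q/V:
  Q (charge, in coulombs): s·A
  V (voltage, in volts): kg·m²/(s³·A)  → in the denominator, contributes s³·A/(kg·m²)

Multiplying the contributions: [s·A] · [s³·A/(kg·m²)]
Adding exponents of each base unit: kg: -1, m: -2, s: 4, A: 2
SI base units of capacitance: s⁴·A²/(kg·m²)

Answer: s⁴·A²/(kg·m²)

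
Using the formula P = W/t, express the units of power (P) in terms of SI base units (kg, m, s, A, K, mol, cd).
Units of each symbol in P = W/t:
  W (work): kg·m²/s²
  t (time): s  → in the denominator, contributes 1/s

Multiplying the contributions: [kg·m²/s²] · [1/s]
Adding exponents of each base unit: kg: 1, m: 2, s: -3
SI base units of power: kg·m²/s³

Answer: kg·m²/s³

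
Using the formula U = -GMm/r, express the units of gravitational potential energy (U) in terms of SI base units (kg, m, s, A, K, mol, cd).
Units of each symbol in U = -GMm/r:
  G (gravitational constant): m³/(kg·s²)
  M (mass): kg
  m (mass): kg
  r (distance): m  → in the denominator, contributes 1/m
  The minus sign does not affect the units.

Multiplying the contributions: [m³/(kg·s²)] · [kg] · [kg] · [1/m]
Adding exponents of each base unit: kg: 1, m: 2, s: -2
SI base units of gravitational potential energy: kg·m²/s²

Answer: kg·m²/s²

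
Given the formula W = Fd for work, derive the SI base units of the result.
Units of each symbol in W = Fd:
  F (force): kg·m/s²
  d (displacement): m

Multiplying the contributions: [kg·m/s²] · [m]
Adding exponents of each base unit: kg: 1, m: 2, s: -2
SI base units of work: kg·m²/s²

Answer: kg·m²/s²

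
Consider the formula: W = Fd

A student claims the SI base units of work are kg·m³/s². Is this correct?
Units of each symbol in W = Fd:
  F (force): kg·m/s²
  d (displacement): m

Multiplying the contributions: [kg·m/s²] · [m]
Adding exponents of each base unit: kg: 1, m: 2, s: -2
SI base units of work: kg·m²/s²

The claimed units kg·m³/s² (exponents kg: 1, m: 3, s: -2) do not match the derived units kg·m²/s² (exponents kg: 1, m: 2, s: -2), so the claim is incorrect.

Answer: No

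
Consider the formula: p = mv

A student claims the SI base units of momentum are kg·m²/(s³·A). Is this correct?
Units of each symbol in p = mv:
  m (mass): kg
  v (velocity): m/s

Multiplying the contributions: [kg] · [m/s]
Adding exponents of each base unit: kg: 1, m: 1, s: -1
SI base units of momentum: kg·m/s

The claimed units kg·m²/(s³·A) (exponents kg: 1, m: 2, s: -3, A: -1) do not match the derived units kg·m/s (exponents kg: 1, m: 1, s: -1), so the claim is incorrect.

Answer: No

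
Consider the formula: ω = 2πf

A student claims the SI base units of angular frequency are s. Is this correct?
Units of each symbol in ω = 2πf:
  f (frequency): 1/s
  The factor 2π is dimensionless.

Multiplying the contributions: [1/s]
Adding exponents of each base unit: s: -1
SI base units of angular frequency: 1/s

The claimed units s (exponents s: 1) do not match the derived units 1/s (exponents s: -1), so the claim is incorrect.

Answer: No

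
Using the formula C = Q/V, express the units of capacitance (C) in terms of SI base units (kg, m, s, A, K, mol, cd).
Units of each symbol in C = Q/V:
  Q (charge, in coulombs): s·A
  V (voltage, in volts): kg·m²/(s³·A)  → in the denominator, contributes s³·A/(kg·m²)

Multiplying the contributions: [s·A] · [s³·A/(kg·m²)]
Adding exponents of each base unit: kg: -1, m: -2, s: 4, A: 2
SI base units of capacitance: s⁴·A²/(kg·m²)

Answer: s⁴·A²/(kg·m²)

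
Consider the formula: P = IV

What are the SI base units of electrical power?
Units of each symbol in P = IV:
  I (current): A
  V (voltage, in volts): kg·m²/(s³·A)

Multiplying the contributions: [A] · [kg·m²/(s³·A)]
Adding exponents of each base unit: kg: 1, m: 2, s: -3
SI base units of electrical power: kg·m²/s³

Answer: kg·m²/s³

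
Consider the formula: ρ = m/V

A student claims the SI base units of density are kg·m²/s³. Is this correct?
Units of each symbol in ρ = m/V:
  m (mass): kg
  V (volume): m³  → in the denominator, contributes 1/m³

Multiplying the contributions: [kg] · [1/m³]
Adding exponents of each base unit: kg: 1, m: -3
SI base units of density: kg/m³

The claimed units kg·m²/s³ (exponents kg: 1, m: 2, s: -3) do not match the derived units kg/m³ (exponents kg: 1, m: -3), so the claim is incorrect.

Answer: No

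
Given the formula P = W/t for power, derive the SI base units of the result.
Units of each symbol in P = W/t:
  W (work): kg·m²/s²
  t (time): s  → in the denominator, contributes 1/s

Multiplying the contributions: [kg·m²/s²] · [1/s]
Adding exponents of each base unit: kg: 1, m: 2, s: -3
SI base units of power: kg·m²/s³

Answer: kg·m²/s³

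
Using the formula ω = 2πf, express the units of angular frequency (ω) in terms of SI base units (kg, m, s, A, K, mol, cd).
Units of each symbol in ω = 2πf:
  f (frequency): 1/s
  The factor 2π is dimensionless.

Multiplying the contributions: [1/s]
Adding exponents of each base unit: s: -1
SI base units of angular frequency: 1/s

Answer: 1/s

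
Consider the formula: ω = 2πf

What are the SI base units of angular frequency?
Units of each symbol in ω = 2πf:
  f (frequency): 1/s
  The factor 2π is dimensionless.

Multiplying the contributions: [1/s]
Adding exponents of each base unit: s: -1
SI base units of angular frequency: 1/s

Answer: 1/s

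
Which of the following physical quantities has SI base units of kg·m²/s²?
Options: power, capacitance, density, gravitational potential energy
Checking the SI base units of each option:
  power (P = W/t): kg·m²/s³  ✗
  capacitance (C = Q/V): s⁴·A²/(kg·m²)  ✗
  density (ρ = m/V): kg/m³  ✗
  gravitational potential energy (U = -GMm/r): kg·m²/s²  ✓ matches

Only gravitational potential energy has units kg·m²/s².

Answer: gravitational potential energy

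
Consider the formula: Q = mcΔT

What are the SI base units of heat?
Units of each symbol in Q = mcΔT:
  m (mass): kg
  c (specific heat capacity, in J/(kg·K)): m²/(s²·K)
  ΔT (temperature change): K

Multiplying the contributions: [kg] · [m²/(s²·K)] · [K]
Adding exponents of each base unit: kg: 1, m: 2, s: -2
SI base units of heat: kg·m²/s²

Answer: kg·m²/s²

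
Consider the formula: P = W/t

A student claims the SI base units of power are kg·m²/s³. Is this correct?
Units of each symbol in P = W/t:
  W (work): kg·m²/s²
  t (time): s  → in the denominator, contributes 1/s

Multiplying the contributions: [kg·m²/s²] · [1/s]
Adding exponents of each base unit: kg: 1, m: 2, s: -3
SI base units of power: kg·m²/s³

The claimed units kg·m²/s³ match the derived units, so the claim is correct.

Answer: Yes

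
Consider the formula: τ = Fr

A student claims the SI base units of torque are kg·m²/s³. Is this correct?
Units of each symbol in τ = Fr:
  F (force): kg·m/s²
  r (lever arm): m

Multiplying the contributions: [kg·m/s²] · [m]
Adding exponents of each base unit: kg: 1, m: 2, s: -2
SI base units of torque: kg·m²/s²

The claimed units kg·m²/s³ (exponents kg: 1, m: 2, s: -3) do not match the derived units kg·m²/s² (exponents kg: 1, m: 2, s: -2), so the claim is incorrect.

Answer: No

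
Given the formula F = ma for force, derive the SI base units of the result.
Units of each symbol in F = ma:
  m (mass): kg
  a (acceleration): m/s²

Multiplying the contributions: [kg] · [m/s²]
Adding exponents of each base unit: kg: 1, m: 1, s: -2
SI base units of force: kg·m/s²

Answer: kg·m/s²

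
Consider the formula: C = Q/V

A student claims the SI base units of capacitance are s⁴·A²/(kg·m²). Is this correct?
Units of each symbol in C = Q/V:
  Q (charge, in coulombs): s·A
  V (voltage, in volts): kg·m²/(s³·A)  → in the denominator, contributes s³·A/(kg·m²)

Multiplying the contributions: [s·A] · [s³·A/(kg·m²)]
Adding exponents of each base unit: kg: -1, m: -2, s: 4, A: 2
SI base units of capacitance: s⁴·A²/(kg·m²)

The claimed units s⁴·A²/(kg·m²) match the derived units, so the claim is correct.

Answer: Yes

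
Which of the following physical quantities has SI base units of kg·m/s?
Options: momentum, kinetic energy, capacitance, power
Checking the SI base units of each option:
  momentum (p = mv): kg·m/s  ✓ matches
  kinetic energy (E = ½mv²): kg·m²/s²  ✗
  capacitance (C = Q/V): s⁴·A²/(kg·m²)  ✗
  power (P = W/t): kg·m²/s³  ✗

Only momentum has units kg·m/s.

Answer: momentum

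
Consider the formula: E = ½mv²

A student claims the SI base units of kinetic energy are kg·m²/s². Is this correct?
Units of each symbol in E = ½mv²:
  m (mass): kg
  v (speed): m/s  → to the power 2, contributes m²/s²
  The factor ½ is dimensionless.

Multiplying the contributions: [kg] · [m²/s²]
Adding exponents of each base unit: kg: 1, m: 2, s: -2
SI base units of kinetic energy: kg·m²/s²

The claimed units kg·m²/s² match the derived units, so the claim is correct.

Answer: Yes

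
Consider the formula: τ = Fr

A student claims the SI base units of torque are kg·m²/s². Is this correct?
Units of each symbol in τ = Fr:
  F (force): kg·m/s²
  r (lever arm): m

Multiplying the contributions: [kg·m/s²] · [m]
Adding exponents of each base unit: kg: 1, m: 2, s: -2
SI base units of torque: kg·m²/s²

The claimed units kg·m²/s² match the derived units, so the claim is correct.

Answer: Yes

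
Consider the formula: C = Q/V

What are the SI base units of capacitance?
Units of each symbol in C = Q/V:
  Q (charge, in coulombs): s·A
  V (voltage, in volts): kg·m²/(s³·A)  → in the denominator, contributes s³·A/(kg·m²)

Multiplying the contributions: [s·A] · [s³·A/(kg·m²)]
Adding exponents of each base unit: kg: -1, m: -2, s: 4, A: 2
SI base units of capacitance: s⁴·A²/(kg·m²)

Answer: s⁴·A²/(kg·m²)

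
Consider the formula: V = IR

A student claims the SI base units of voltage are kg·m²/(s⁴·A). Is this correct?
Units of each symbol in V = IR:
  I (current): A
  R (resistance, in ohms): kg·m²/(s³·A²)

Multiplying the contributions: [A] · [kg·m²/(s³·A²)]
Adding exponents of each base unit: kg: 1, m: 2, s: -3, A: -1
SI base units of voltage: kg·m²/(s³·A)

The claimed units kg·m²/(s⁴·A) (exponents kg: 1, m: 2, s: -4, A: -1) do not match the derived units kg·m²/(s³·A) (exponents kg: 1, m: 2, s: -3, A: -1), so the claim is incorrect.

Answer: No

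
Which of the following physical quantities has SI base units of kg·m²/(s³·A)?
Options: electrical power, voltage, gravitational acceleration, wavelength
Checking the SI base units of each option:
  electrical power (P = IV): kg·m²/s³  ✗
  voltage (V = IR): kg·m²/(s³·A)  ✓ matches
  gravitational acceleration (g = GM/r²): m/s²  ✗
  wavelength (λ = v/f): m  ✗

Only voltage has units kg·m²/(s³·A).

Answer: voltage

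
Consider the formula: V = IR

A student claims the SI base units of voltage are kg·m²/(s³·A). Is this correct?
Units of each symbol in V = IR:
  I (current): A
  R (resistance, in ohms): kg·m²/(s³·A²)

Multiplying the contributions: [A] · [kg·m²/(s³·A²)]
Adding exponents of each base unit: kg: 1, m: 2, s: -3, A: -1
SI base units of voltage: kg·m²/(s³·A)

The claimed units kg·m²/(s³·A) match the derived units, so the claim is correct.

Answer: Yes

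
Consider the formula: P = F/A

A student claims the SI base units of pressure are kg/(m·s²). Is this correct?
Units of each symbol in P = F/A:
  F (force): kg·m/s²
  A (area): m²  → in the denominator, contributes 1/m²

Multiplying the contributions: [kg·m/s²] · [1/m²]
Adding exponents of each base unit: kg: 1, m: -1, s: -2
SI base units of pressure: kg/(m·s²)

The claimed units kg/(m·s²) match the derived units, so the claim is correct.

Answer: Yes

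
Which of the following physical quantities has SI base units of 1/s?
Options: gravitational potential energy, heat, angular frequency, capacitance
Checking the SI base units of each option:
  gravitational potential energy (U = -GMm/r): kg·m²/s²  ✗
  heat (Q = mcΔT): kg·m²/s²  ✗
  angular frequency (ω = 2πf): 1/s  ✓ matches
  capacitance (C = Q/V): s⁴·A²/(kg·m²)  ✗

Only angular frequency has units 1/s.

Answer: angular frequency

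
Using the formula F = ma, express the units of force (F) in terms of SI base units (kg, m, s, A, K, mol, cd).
Units of each symbol in F = ma:
  m (mass): kg
  a (acceleration): m/s²

Multiplying the contributions: [kg] · [m/s²]
Adding exponents of each base unit: kg: 1, m: 1, s: -2
SI base units of force: kg·m/s²

Answer: kg·m/s²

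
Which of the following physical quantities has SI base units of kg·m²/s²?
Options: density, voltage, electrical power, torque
Checking the SI base units of each option:
  density (ρ = m/V): kg/m³  ✗
  voltage (V = IR): kg·m²/(s³·A)  ✗
  electrical power (P = IV): kg·m²/s³  ✗
  torque (τ = Fr): kg·m²/s²  ✓ matches

Only torque has units kg·m²/s².

Answer: torque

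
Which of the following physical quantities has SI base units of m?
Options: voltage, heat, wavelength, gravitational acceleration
Checking the SI base units of each option:
  voltage (V = IR): kg·m²/(s³·A)  ✗
  heat (Q = mcΔT): kg·m²/s²  ✗
  wavelength (λ = v/f): m  ✓ matches
  gravitational acceleration (g = GM/r²): m/s²  ✗

Only wavelength has units m.

Answer: wavelength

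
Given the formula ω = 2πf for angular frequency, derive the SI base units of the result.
Units of each symbol in ω = 2πf:
  f (frequency): 1/s
  The factor 2π is dimensionless.

Multiplying the contributions: [1/s]
Adding exponents of each base unit: s: -1
SI base units of angular frequency: 1/s

Answer: 1/s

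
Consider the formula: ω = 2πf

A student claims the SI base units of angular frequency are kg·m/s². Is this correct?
Units of each symbol in ω = 2πf:
  f (frequency): 1/s
  The factor 2π is dimensionless.

Multiplying the contributions: [1/s]
Adding exponents of each base unit: s: -1
SI base units of angular frequency: 1/s

The claimed units kg·m/s² (exponents kg: 1, m: 1, s: -2) do not match the derived units 1/s (exponents s: -1), so the claim is incorrect.

Answer: No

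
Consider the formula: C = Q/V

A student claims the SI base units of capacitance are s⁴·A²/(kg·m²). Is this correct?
Units of each symbol in C = Q/V:
  Q (charge, in coulombs): s·A
  V (voltage, in volts): kg·m²/(s³·A)  → in the denominator, contributes s³·A/(kg·m²)

Multiplying the contributions: [s·A] · [s³·A/(kg·m²)]
Adding exponents of each base unit: kg: -1, m: -2, s: 4, A: 2
SI base units of capacitance: s⁴·A²/(kg·m²)

The claimed units s⁴·A²/(kg·m²) match the derived units, so the claim is correct.

Answer: Yes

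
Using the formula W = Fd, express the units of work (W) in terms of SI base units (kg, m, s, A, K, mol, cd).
Units of each symbol in W = Fd:
  F (force): kg·m/s²
  d (displacement): m

Multiplying the contributions: [kg·m/s²] · [m]
Adding exponents of each base unit: kg: 1, m: 2, s: -2
SI base units of work: kg·m²/s²

Answer: kg·m²/s²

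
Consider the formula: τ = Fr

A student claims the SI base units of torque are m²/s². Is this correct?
Units of each symbol in τ = Fr:
  F (force): kg·m/s²
  r (lever arm): m

Multiplying the contributions: [kg·m/s²] · [m]
Adding exponents of each base unit: kg: 1, m: 2, s: -2
SI base units of torque: kg·m²/s²

The claimed units m²/s² (exponents m: 2, s: -2) do not match the derived units kg·m²/s² (exponents kg: 1, m: 2, s: -2), so the claim is incorrect.

Answer: No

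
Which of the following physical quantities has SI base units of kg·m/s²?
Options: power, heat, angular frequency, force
Checking the SI base units of each option:
  power (P = W/t): kg·m²/s³  ✗
  heat (Q = mcΔT): kg·m²/s²  ✗
  angular frequency (ω = 2πf): 1/s  ✗
  force (F = ma): kg·m/s²  ✓ matches

Only force has units kg·m/s².

Answer: force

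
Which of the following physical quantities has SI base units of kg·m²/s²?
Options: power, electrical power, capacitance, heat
Checking the SI base units of each option:
  power (P = W/t): kg·m²/s³  ✗
  electrical power (P = IV): kg·m²/s³  ✗
  capacitance (C = Q/V): s⁴·A²/(kg·m²)  ✗
  heat (Q = mcΔT): kg·m²/s²  ✓ matches

Only heat has units kg·m²/s².

Answer: heat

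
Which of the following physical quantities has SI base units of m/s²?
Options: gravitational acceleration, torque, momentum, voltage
Checking the SI base units of each option:
  gravitational acceleration (g = GM/r²): m/s²  ✓ matches
  torque (τ = Fr): kg·m²/s²  ✗
  momentum (p = mv): kg·m/s  ✗
  voltage (V = IR): kg·m²/(s³·A)  ✗

Only gravitational acceleration has units m/s².

Answer: gravitational acceleration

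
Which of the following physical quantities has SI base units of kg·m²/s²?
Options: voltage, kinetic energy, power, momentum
Checking the SI base units of each option:
  voltage (V = IR): kg·m²/(s³·A)  ✗
  kinetic energy (E = ½mv²): kg·m²/s²  ✓ matches
  power (P = W/t): kg·m²/s³  ✗
  momentum (p = mv): kg·m/s  ✗

Only kinetic energy has units kg·m²/s².

Answer: kinetic energy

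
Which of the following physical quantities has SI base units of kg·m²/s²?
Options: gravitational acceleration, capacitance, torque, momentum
Checking the SI base units of each option:
  gravitational acceleration (g = GM/r²): m/s²  ✗
  capacitance (C = Q/V): s⁴·A²/(kg·m²)  ✗
  torque (τ = Fr): kg·m²/s²  ✓ matches
  momentum (p = mv): kg·m/s  ✗

Only torque has units kg·m²/s².

Answer: torque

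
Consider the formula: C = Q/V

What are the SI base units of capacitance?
Units of each symbol in C = Q/V:
  Q (charge, in coulombs): s·A
  V (voltage, in volts): kg·m²/(s³·A)  → in the denominator, contributes s³·A/(kg·m²)

Multiplying the contributions: [s·A] · [s³·A/(kg·m²)]
Adding exponents of each base unit: kg: -1, m: -2, s: 4, A: 2
SI base units of capacitance: s⁴·A²/(kg·m²)

Answer: s⁴·A²/(kg·m²)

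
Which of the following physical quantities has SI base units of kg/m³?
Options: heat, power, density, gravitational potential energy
Checking the SI base units of each option:
  heat (Q = mcΔT): kg·m²/s²  ✗
  power (P = W/t): kg·m²/s³  ✗
  density (ρ = m/V): kg/m³  ✓ matches
  gravitational potential energy (U = -GMm/r): kg·m²/s²  ✗

Only density has units kg/m³.

Answer: density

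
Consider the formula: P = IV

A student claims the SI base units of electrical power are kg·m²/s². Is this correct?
Units of each symbol in P = IV:
  I (current): A
  V (voltage, in volts): kg·m²/(s³·A)

Multiplying the contributions: [A] · [kg·m²/(s³·A)]
Adding exponents of each base unit: kg: 1, m: 2, s: -3
SI base units of electrical power: kg·m²/s³

The claimed units kg·m²/s² (exponents kg: 1, m: 2, s: -2) do not match the derived units kg·m²/s³ (exponents kg: 1, m: 2, s: -3), so the claim is incorrect.

Answer: No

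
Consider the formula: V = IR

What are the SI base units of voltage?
Units of each symbol in V = IR:
  I (current): A
  R (resistance, in ohms): kg·m²/(s³·A²)

Multiplying the contributions: [A] · [kg·m²/(s³·A²)]
Adding exponents of each base unit: kg: 1, m: 2, s: -3, A: -1
SI base units of voltage: kg·m²/(s³·A)

Answer: kg·m²/(s³·A)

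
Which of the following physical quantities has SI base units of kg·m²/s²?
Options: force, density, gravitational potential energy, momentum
Checking the SI base units of each option:
  force (F = ma): kg·m/s²  ✗
  density (ρ = m/V): kg/m³  ✗
  gravitational potential energy (U = -GMm/r): kg·m²/s²  ✓ matches
  momentum (p = mv): kg·m/s  ✗

Only gravitational potential energy has units kg·m²/s².

Answer: gravitational potential energy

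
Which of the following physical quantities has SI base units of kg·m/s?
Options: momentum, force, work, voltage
Checking the SI base units of each option:
  momentum (p = mv): kg·m/s  ✓ matches
  force (F = ma): kg·m/s²  ✗
  work (W = Fd): kg·m²/s²  ✗
  voltage (V = IR): kg·m²/(s³·A)  ✗

Only momentum has units kg·m/s.

Answer: momentum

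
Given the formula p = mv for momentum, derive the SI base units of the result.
Units of each symbol in p = mv:
  m (mass): kg
  v (velocity): m/s

Multiplying the contributions: [kg] · [m/s]
Adding exponents of each base unit: kg: 1, m: 1, s: -1
SI base units of momentum: kg·m/s

Answer: kg·m/s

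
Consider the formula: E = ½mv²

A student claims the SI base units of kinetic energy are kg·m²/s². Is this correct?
Units of each symbol in E = ½mv²:
  m (mass): kg
  v (speed): m/s  → to the power 2, contributes m²/s²
  The factor ½ is dimensionless.

Multiplying the contributions: [kg] · [m²/s²]
Adding exponents of each base unit: kg: 1, m: 2, s: -2
SI base units of kinetic energy: kg·m²/s²

The claimed units kg·m²/s² match the derived units, so the claim is correct.

Answer: Yes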